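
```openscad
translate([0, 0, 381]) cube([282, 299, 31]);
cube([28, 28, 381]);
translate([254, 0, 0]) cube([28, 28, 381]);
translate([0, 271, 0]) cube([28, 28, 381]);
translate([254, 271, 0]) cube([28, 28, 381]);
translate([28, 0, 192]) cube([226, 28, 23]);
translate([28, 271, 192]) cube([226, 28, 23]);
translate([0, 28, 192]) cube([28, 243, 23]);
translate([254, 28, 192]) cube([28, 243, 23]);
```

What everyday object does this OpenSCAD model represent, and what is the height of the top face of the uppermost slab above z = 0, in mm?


A stool. The seat height is 412 mm.

A 282×299×31 slab at z = 381 on four corner posts — a stool. The seat top is 381 + 31 = 412 mm.


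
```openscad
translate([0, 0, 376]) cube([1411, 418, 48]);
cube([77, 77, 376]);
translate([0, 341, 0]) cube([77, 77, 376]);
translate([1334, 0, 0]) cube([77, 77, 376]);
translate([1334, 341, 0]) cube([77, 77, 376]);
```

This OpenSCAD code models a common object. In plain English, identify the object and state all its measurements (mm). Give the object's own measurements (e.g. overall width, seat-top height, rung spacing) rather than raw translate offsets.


A bench: a 1411×418 mm seat slab, 48 mm thick, top at z = 424 mm, on four 77×77 mm square legs flush with the seat corners and standing on z = 0.


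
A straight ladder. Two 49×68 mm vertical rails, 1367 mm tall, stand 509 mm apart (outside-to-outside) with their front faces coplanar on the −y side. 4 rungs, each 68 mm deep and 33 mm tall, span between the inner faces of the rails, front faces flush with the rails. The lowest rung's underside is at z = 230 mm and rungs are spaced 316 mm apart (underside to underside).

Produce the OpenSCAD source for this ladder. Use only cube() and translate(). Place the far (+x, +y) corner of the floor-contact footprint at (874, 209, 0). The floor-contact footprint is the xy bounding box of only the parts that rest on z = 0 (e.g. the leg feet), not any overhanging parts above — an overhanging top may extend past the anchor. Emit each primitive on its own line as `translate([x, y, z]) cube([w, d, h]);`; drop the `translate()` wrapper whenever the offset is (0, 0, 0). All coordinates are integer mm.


translate([365, 141, 0]) cube([49, 68, 1367]);
translate([825, 141, 0]) cube([49, 68, 1367]);
translate([414, 141, 230]) cube([411, 68, 33]);
translate([414, 141, 546]) cube([411, 68, 33]);
translate([414, 141, 862]) cube([411, 68, 33]);
translate([414, 141, 1178]) cube([411, 68, 33]);


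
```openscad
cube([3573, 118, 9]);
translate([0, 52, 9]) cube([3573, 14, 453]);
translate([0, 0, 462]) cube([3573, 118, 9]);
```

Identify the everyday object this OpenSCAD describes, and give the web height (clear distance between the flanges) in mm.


An I-beam. The web height is 453 mm.

Two wide flanges with a thin centred web — an I-beam. Overall 471 mm minus two 9 mm flanges gives a web of 471 − 2·9 = 453 mm.


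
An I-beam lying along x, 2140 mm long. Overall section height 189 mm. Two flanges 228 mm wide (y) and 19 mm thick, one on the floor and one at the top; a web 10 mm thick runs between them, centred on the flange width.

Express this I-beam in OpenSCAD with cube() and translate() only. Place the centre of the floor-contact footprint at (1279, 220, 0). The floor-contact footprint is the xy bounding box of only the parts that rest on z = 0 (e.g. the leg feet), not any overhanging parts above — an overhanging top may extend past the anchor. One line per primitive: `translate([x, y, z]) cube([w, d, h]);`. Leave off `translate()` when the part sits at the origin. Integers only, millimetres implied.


translate([209, 106, 0]) cube([2140, 228, 19]);
translate([209, 215, 19]) cube([2140, 10, 151]);
translate([209, 106, 170]) cube([2140, 228, 19]);


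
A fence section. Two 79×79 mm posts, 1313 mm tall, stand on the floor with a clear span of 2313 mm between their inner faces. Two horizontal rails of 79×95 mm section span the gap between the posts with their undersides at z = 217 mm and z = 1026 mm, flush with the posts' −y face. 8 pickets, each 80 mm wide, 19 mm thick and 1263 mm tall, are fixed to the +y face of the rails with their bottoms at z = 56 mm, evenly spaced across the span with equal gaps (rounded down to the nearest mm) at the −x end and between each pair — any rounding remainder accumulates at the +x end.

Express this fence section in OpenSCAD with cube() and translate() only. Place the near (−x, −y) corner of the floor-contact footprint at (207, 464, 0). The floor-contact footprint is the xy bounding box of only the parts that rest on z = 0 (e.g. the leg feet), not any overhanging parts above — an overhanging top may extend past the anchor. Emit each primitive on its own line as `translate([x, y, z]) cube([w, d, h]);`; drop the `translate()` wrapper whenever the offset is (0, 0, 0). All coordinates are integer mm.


translate([207, 464, 0]) cube([79, 79, 1313]);
translate([2599, 464, 0]) cube([79, 79, 1313]);
translate([286, 464, 217]) cube([2313, 79, 95]);
translate([286, 464, 1026]) cube([2313, 79, 95]);
translate([471, 543, 56]) cube([80, 19, 1263]);
translate([736, 543, 56]) cube([80, 19, 1263]);
translate([1001, 543, 56]) cube([80, 19, 1263]);
translate([1266, 543, 56]) cube([80, 19, 1263]);
translate([1531, 543, 56]) cube([80, 19, 1263]);
translate([1796, 543, 56]) cube([80, 19, 1263]);
translate([2061, 543, 56]) cube([80, 19, 1263]);
translate([2326, 543, 56]) cube([80, 19, 1263]);


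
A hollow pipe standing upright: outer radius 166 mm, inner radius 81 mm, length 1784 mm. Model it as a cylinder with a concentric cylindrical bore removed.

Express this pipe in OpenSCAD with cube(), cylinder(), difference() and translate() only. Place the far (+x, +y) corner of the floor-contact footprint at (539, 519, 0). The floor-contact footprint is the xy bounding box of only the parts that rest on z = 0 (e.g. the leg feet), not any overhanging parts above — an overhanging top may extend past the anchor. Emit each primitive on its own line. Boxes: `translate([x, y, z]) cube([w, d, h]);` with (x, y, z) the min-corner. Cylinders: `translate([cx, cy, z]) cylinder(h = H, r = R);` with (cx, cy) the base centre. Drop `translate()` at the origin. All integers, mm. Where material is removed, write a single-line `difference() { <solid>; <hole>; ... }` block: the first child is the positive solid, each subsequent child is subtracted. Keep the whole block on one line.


difference() { translate([373, 353, 0]) cylinder(h = 1784, r = 166); translate([373, 353, 0]) cylinder(h = 1784, r = 81); }


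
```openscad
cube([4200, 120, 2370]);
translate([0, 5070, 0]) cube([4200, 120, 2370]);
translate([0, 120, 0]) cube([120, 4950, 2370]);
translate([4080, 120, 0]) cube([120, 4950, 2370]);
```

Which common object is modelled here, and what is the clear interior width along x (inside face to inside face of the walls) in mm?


A house (or room) frame. The interior width is 3960 mm.

Four 2370 mm walls enclosing a rectangle with no floor or roof — a room or house frame. Outside width is 4200 mm and wall thickness is 120 mm, so the interior width is 4200 − 2 × 120 = 3960 mm.


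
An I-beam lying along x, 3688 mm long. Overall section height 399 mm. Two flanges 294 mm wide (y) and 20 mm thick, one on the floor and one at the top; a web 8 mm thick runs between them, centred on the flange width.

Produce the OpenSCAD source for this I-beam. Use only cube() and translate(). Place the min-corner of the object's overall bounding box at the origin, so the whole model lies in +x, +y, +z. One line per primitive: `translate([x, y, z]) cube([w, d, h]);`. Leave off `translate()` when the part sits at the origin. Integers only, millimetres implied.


cube([3688, 294, 20]);
translate([0, 143, 20]) cube([3688, 8, 359]);
translate([0, 0, 379]) cube([3688, 294, 20]);


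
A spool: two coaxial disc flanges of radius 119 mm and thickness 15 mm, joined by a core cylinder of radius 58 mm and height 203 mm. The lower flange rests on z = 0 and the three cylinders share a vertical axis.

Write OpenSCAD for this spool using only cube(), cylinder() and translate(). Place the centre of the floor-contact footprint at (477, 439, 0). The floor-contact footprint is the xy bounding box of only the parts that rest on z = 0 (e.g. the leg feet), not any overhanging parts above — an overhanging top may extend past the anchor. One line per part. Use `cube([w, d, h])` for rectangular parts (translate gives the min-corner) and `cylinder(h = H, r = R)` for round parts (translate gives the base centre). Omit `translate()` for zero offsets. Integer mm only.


translate([477, 439, 0]) cylinder(h = 15, r = 119);
translate([477, 439, 15]) cylinder(h = 203, r = 58);
translate([477, 439, 218]) cylinder(h = 15, r = 119);


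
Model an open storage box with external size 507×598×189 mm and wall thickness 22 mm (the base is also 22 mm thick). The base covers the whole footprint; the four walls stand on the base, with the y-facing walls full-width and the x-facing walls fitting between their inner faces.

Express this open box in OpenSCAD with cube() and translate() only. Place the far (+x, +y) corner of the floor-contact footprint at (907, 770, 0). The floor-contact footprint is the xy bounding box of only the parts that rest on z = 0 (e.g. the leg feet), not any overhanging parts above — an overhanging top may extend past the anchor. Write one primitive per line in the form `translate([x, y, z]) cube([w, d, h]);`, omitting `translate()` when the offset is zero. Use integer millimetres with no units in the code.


translate([400, 172, 0]) cube([507, 598, 22]);
translate([400, 172, 22]) cube([507, 22, 167]);
translate([400, 748, 22]) cube([507, 22, 167]);
translate([400, 194, 22]) cube([22, 554, 167]);
translate([885, 194, 22]) cube([22, 554, 167]);


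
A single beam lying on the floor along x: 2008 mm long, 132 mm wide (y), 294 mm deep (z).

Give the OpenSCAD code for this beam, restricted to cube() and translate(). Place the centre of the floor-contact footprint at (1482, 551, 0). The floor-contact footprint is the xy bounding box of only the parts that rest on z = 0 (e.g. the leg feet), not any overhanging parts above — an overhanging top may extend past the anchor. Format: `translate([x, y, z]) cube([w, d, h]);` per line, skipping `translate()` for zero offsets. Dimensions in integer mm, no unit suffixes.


translate([478, 485, 0]) cube([2008, 132, 294]);


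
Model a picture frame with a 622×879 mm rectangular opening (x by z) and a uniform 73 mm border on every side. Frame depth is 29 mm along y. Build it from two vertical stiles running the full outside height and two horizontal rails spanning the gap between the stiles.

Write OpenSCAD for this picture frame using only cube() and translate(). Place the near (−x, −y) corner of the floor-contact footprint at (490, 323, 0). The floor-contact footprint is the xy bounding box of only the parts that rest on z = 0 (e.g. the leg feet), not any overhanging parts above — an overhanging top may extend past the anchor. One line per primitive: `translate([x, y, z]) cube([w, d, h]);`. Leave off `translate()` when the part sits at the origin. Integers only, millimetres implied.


translate([490, 323, 0]) cube([73, 29, 1025]);
translate([1185, 323, 0]) cube([73, 29, 1025]);
translate([563, 323, 0]) cube([622, 29, 73]);
translate([563, 323, 952]) cube([622, 29, 73]);


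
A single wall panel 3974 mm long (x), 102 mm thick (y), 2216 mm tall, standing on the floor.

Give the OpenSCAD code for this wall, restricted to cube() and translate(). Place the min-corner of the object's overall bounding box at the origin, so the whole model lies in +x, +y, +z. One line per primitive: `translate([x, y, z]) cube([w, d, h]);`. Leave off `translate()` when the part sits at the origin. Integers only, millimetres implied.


cube([3974, 102, 2216]);


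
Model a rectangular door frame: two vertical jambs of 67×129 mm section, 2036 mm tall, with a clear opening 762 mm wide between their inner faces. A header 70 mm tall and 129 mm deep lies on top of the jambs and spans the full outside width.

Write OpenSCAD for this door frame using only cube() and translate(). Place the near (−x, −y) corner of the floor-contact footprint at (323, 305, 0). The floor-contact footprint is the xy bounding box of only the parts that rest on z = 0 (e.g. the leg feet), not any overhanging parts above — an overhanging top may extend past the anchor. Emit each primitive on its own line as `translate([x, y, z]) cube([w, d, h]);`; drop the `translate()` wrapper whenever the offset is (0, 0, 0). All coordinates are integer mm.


translate([323, 305, 0]) cube([67, 129, 2036]);
translate([1152, 305, 0]) cube([67, 129, 2036]);
translate([323, 305, 2036]) cube([896, 129, 70]);


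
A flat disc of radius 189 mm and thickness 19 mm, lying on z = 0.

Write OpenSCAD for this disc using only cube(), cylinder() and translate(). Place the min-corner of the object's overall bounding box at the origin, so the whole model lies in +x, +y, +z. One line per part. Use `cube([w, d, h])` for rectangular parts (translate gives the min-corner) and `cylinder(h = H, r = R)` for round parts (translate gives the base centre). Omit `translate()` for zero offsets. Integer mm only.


translate([189, 189, 0]) cylinder(h = 19, r = 189);


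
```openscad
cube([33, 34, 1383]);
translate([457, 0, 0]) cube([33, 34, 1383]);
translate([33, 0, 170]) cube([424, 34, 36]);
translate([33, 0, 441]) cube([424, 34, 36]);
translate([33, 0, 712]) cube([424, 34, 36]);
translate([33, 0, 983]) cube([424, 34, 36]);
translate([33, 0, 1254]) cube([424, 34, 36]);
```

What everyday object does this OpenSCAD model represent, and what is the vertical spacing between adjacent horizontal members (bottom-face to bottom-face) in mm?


A ladder. The rung spacing is 271 mm.

Two tall 33×34 posts with 5 short bars between them — a ladder. Adjacent rungs sit at z = 170 and z = 441, so the spacing is 441 − 170 = 271 mm.


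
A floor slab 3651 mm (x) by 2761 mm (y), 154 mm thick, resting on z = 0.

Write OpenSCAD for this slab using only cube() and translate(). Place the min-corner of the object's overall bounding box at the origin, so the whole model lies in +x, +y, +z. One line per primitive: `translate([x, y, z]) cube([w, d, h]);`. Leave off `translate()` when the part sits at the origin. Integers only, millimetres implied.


cube([3651, 2761, 154]);


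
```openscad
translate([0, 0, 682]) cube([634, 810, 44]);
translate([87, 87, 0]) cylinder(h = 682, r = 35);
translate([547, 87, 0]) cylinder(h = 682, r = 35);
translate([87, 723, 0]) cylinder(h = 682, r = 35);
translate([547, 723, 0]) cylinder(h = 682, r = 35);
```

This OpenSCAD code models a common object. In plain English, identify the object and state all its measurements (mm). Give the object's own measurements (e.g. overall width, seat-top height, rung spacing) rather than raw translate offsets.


A rectangular dining table. The top is 634×810×44 mm with its upper surface at z = 726 mm. It stands on four round legs of 70 mm diameter, each leg's bounding box inset 52 mm from the nearest pair of top edges, running from the floor to the underside of the top.


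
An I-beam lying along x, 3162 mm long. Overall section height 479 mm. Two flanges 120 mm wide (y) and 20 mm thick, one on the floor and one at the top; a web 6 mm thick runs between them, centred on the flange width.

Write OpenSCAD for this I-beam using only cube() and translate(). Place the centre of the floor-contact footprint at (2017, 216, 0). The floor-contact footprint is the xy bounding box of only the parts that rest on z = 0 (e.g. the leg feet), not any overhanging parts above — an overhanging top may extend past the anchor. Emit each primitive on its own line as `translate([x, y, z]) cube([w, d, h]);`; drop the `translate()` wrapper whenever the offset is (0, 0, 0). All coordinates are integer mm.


translate([436, 156, 0]) cube([3162, 120, 20]);
translate([436, 213, 20]) cube([3162, 6, 439]);
translate([436, 156, 459]) cube([3162, 120, 20]);


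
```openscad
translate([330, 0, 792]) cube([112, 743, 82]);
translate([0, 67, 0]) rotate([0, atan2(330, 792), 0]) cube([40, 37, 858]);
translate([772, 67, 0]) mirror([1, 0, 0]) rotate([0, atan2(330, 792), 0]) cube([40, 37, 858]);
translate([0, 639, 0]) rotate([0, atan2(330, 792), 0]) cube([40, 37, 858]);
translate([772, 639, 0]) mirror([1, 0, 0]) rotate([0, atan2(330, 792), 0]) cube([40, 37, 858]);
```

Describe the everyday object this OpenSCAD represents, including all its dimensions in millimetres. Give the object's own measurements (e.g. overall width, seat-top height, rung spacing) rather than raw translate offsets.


A sawhorse. A 112×743×82 mm beam (x, y, z) sits on two A-frame leg pairs. Each pair is two raked legs of 40×37 mm section (37 mm along y) splaying symmetrically in x. Each leg rises 792 mm vertically over 330 mm of horizontal reach and is 858 mm long along its own axis. Every leg's outer bottom edge rests on the floor and its outer top edge meets a bottom edge of the beam — the left legs (tilting toward +x) meet the beam's −x bottom edge, the right legs (their mirror images, tilting toward −x) meet its +x bottom edge — so the leg tops tuck under the beam, the beam's underside is 792 mm above the floor, and the feet are 772 mm apart outside-to-outside with the beam centred between them. The two leg pairs are set in 67 mm from either end of the beam.


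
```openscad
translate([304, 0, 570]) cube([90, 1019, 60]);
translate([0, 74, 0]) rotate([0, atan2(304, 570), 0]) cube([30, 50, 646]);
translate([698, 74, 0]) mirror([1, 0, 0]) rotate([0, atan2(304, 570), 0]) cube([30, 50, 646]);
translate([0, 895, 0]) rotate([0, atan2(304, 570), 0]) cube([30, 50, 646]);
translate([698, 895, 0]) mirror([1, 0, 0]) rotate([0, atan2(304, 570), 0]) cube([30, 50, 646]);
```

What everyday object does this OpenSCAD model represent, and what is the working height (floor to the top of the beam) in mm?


A sawhorse. The overall height is 630 mm.

A beam across two mirrored pairs of raked legs — a sawhorse. The beam's underside is at z = 570 (matching the legs' vertical rise in atan2(304, 570)) and the beam is 60 mm tall, so its top is at 570 + 60 = 630 mm. The raked legs top out at the beam's underside, so that is the highest point.


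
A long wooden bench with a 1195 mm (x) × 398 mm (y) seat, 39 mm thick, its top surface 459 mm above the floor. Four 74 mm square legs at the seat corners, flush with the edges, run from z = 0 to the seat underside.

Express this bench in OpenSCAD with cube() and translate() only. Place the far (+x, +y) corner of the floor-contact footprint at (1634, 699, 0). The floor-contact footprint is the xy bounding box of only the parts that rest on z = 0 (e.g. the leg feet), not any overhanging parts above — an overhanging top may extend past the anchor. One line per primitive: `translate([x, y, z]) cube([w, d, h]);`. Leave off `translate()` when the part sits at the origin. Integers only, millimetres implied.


translate([439, 301, 420]) cube([1195, 398, 39]);
translate([439, 301, 0]) cube([74, 74, 420]);
translate([439, 625, 0]) cube([74, 74, 420]);
translate([1560, 301, 0]) cube([74, 74, 420]);
translate([1560, 625, 0]) cube([74, 74, 420]);


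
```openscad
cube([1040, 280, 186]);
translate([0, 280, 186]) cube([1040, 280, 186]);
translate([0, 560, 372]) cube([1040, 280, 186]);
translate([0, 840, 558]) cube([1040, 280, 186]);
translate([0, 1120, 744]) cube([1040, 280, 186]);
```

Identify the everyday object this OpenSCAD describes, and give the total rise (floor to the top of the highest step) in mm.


A staircase. The total rise is 930 mm.

5 identical blocks, each offset up and back from the previous — a staircase. Each step is 186 mm tall and there are 5 of them, so the total rise is 5 × 186 = 930 mm.


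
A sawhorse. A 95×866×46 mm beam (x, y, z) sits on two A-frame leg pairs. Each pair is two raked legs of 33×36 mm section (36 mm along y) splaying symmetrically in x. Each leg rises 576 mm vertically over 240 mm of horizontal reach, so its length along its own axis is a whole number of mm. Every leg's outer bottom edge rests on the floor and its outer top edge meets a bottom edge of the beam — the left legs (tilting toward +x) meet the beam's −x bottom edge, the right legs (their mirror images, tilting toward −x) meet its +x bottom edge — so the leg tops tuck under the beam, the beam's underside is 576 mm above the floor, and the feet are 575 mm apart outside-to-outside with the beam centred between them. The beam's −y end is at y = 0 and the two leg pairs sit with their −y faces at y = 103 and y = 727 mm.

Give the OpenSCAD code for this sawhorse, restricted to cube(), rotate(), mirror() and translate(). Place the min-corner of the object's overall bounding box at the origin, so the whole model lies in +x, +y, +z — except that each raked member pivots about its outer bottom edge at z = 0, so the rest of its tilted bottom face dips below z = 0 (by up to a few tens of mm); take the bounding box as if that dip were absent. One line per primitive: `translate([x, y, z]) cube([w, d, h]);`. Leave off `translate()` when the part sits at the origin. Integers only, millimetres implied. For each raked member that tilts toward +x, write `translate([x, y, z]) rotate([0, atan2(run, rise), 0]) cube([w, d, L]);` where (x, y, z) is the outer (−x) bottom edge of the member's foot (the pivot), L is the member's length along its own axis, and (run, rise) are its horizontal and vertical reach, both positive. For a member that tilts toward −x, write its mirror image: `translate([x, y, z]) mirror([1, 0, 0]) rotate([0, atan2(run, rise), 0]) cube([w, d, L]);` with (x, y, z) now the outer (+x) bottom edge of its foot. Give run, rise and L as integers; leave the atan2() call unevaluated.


// leg length = √(240² + 576²) = 624
// right-leg outer foot x = 2·240 + 95 = 575
// beam min-corner = (240, 0, 576)
translate([240, 0, 576]) cube([95, 866, 46]);
translate([0, 103, 0]) rotate([0, atan2(240, 576), 0]) cube([33, 36, 624]);
translate([575, 103, 0]) mirror([1, 0, 0]) rotate([0, atan2(240, 576), 0]) cube([33, 36, 624]);
translate([0, 727, 0]) rotate([0, atan2(240, 576), 0]) cube([33, 36, 624]);
translate([575, 727, 0]) mirror([1, 0, 0]) rotate([0, atan2(240, 576), 0]) cube([33, 36, 624]);


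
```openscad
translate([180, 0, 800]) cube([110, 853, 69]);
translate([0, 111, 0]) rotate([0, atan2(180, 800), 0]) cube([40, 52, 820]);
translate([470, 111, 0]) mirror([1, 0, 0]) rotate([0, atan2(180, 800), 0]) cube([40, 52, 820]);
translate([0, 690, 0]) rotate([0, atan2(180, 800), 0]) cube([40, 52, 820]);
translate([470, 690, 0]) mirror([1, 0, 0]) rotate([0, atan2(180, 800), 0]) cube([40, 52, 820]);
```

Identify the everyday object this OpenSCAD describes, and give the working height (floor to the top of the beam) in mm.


A sawhorse. The overall height is 869 mm.

A beam across two mirrored pairs of raked legs — a sawhorse. The beam's underside is at z = 800 (matching the legs' vertical rise in atan2(180, 800)) and the beam is 69 mm tall, so its top is at 800 + 69 = 869 mm. The raked legs top out at the beam's underside, so that is the highest point.


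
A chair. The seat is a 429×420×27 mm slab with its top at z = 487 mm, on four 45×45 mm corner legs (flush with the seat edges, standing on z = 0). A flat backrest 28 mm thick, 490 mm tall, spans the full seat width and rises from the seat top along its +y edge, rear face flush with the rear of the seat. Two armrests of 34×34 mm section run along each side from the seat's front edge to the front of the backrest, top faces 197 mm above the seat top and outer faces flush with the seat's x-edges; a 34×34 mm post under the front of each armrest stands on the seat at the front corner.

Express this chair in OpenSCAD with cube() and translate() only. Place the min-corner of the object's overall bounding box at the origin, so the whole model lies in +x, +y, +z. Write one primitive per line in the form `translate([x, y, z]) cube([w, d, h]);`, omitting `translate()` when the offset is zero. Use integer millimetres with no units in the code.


// leg_h = 487 - 27 = 460
// arm post h = 197 - 34 = 163
translate([0, 0, 460]) cube([429, 420, 27]);
cube([45, 45, 460]);
translate([384, 0, 0]) cube([45, 45, 460]);
translate([0, 375, 0]) cube([45, 45, 460]);
translate([384, 375, 0]) cube([45, 45, 460]);
translate([0, 392, 487]) cube([429, 28, 490]);
translate([0, 0, 650]) cube([34, 392, 34]);
translate([395, 0, 650]) cube([34, 392, 34]);
translate([0, 0, 487]) cube([34, 34, 163]);
translate([395, 0, 487]) cube([34, 34, 163]);


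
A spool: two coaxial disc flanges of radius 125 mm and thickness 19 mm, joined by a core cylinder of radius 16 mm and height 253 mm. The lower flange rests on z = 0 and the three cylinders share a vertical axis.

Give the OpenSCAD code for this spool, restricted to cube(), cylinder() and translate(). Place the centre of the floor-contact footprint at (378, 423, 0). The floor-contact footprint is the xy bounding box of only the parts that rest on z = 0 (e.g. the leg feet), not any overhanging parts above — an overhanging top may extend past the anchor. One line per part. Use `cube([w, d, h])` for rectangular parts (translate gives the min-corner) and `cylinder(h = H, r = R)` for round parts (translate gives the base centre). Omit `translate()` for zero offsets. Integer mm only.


translate([378, 423, 0]) cylinder(h = 19, r = 125);
translate([378, 423, 19]) cylinder(h = 253, r = 16);
translate([378, 423, 272]) cylinder(h = 19, r = 125);


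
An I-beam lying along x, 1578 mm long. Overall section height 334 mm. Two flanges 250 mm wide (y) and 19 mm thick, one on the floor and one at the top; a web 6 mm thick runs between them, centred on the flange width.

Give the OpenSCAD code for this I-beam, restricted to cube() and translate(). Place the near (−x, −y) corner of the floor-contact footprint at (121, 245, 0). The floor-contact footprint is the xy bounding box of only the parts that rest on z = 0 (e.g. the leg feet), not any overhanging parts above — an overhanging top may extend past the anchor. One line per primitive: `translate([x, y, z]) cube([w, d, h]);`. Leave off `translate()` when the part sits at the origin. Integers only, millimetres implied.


translate([121, 245, 0]) cube([1578, 250, 19]);
translate([121, 367, 19]) cube([1578, 6, 296]);
translate([121, 245, 315]) cube([1578, 250, 19]);


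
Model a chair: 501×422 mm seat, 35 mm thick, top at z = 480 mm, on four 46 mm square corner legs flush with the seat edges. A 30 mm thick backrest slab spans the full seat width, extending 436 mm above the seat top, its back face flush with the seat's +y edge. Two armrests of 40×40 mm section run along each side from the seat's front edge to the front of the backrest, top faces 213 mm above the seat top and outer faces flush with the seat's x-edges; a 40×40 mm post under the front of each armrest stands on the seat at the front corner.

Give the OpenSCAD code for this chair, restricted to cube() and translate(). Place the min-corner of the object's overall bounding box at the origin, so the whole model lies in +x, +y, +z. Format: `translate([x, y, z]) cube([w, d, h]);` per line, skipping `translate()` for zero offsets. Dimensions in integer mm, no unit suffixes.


translate([0, 0, 445]) cube([501, 422, 35]);
cube([46, 46, 445]);
translate([455, 0, 0]) cube([46, 46, 445]);
translate([0, 376, 0]) cube([46, 46, 445]);
translate([455, 376, 0]) cube([46, 46, 445]);
translate([0, 392, 480]) cube([501, 30, 436]);
translate([0, 0, 653]) cube([40, 392, 40]);
translate([461, 0, 653]) cube([40, 392, 40]);
translate([0, 0, 480]) cube([40, 40, 173]);
translate([461, 0, 480]) cube([40, 40, 173]);


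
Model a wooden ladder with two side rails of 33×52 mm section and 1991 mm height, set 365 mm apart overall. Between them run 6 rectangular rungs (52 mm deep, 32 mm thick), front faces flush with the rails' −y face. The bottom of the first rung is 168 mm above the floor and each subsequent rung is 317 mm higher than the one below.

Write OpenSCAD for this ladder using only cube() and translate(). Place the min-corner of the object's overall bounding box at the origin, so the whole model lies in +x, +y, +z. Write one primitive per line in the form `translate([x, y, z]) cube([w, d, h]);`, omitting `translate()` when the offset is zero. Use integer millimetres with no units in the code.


// rung span = 365 - 2*33 = 299
// rung[k] z = 168 + k*317
cube([33, 52, 1991]);
translate([332, 0, 0]) cube([33, 52, 1991]);
translate([33, 0, 168]) cube([299, 52, 32]);
translate([33, 0, 485]) cube([299, 52, 32]);
translate([33, 0, 802]) cube([299, 52, 32]);
translate([33, 0, 1119]) cube([299, 52, 32]);
translate([33, 0, 1436]) cube([299, 52, 32]);
translate([33, 0, 1753]) cube([299, 52, 32]);


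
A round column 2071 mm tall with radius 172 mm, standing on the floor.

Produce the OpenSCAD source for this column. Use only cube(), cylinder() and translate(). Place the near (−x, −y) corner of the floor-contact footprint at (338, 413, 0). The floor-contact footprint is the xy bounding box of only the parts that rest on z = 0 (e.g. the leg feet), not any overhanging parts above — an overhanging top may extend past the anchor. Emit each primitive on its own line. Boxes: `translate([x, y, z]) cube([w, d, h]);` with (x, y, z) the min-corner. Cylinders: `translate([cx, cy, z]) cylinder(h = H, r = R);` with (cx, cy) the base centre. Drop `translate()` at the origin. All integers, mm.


translate([510, 585, 0]) cylinder(h = 2071, r = 172);


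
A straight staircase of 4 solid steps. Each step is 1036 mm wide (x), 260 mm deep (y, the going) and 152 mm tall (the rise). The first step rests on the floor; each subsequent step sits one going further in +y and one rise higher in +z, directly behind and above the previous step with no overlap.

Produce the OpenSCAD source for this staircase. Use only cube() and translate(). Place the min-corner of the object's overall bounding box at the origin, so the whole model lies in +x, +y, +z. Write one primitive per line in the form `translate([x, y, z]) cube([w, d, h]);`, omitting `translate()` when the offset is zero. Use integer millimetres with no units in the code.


cube([1036, 260, 152]);
translate([0, 260, 152]) cube([1036, 260, 152]);
translate([0, 520, 304]) cube([1036, 260, 152]);
translate([0, 780, 456]) cube([1036, 260, 152]);


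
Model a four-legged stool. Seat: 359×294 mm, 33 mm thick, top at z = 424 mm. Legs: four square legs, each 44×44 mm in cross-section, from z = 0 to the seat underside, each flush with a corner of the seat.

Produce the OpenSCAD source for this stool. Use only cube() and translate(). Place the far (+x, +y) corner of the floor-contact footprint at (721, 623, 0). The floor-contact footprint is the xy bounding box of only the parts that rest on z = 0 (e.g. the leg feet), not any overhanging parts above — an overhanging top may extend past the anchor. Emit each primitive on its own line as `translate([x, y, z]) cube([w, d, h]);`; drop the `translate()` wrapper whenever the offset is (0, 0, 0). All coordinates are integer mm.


translate([362, 329, 391]) cube([359, 294, 33]);
translate([362, 329, 0]) cube([44, 44, 391]);
translate([677, 329, 0]) cube([44, 44, 391]);
translate([362, 579, 0]) cube([44, 44, 391]);
translate([677, 579, 0]) cube([44, 44, 391]);


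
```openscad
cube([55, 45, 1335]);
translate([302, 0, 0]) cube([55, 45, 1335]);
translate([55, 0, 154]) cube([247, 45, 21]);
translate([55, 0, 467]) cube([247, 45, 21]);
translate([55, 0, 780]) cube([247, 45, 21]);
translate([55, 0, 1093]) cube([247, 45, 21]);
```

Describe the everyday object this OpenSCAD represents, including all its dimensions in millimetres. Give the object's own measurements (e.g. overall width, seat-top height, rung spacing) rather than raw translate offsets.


A straight ladder. Two 55×45 mm vertical rails, 1335 mm tall, stand 357 mm apart (outside-to-outside) with their front faces coplanar on the −y side. 4 rungs, each 45 mm deep and 21 mm tall, span between the inner faces of the rails, front faces flush with the rails. The lowest rung's underside is at z = 154 mm and rungs are spaced 313 mm apart (underside to underside).


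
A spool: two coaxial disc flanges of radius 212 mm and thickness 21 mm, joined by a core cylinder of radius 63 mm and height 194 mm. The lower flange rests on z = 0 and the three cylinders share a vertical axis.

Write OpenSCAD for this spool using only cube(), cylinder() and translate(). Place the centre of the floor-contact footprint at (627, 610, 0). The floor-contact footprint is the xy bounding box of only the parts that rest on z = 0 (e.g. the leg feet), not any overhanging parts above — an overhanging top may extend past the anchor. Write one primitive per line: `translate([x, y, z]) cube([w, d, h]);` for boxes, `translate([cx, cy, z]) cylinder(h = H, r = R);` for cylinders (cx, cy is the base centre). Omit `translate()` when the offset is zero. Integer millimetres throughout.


translate([627, 610, 0]) cylinder(h = 21, r = 212);
translate([627, 610, 21]) cylinder(h = 194, r = 63);
translate([627, 610, 215]) cylinder(h = 21, r = 212);


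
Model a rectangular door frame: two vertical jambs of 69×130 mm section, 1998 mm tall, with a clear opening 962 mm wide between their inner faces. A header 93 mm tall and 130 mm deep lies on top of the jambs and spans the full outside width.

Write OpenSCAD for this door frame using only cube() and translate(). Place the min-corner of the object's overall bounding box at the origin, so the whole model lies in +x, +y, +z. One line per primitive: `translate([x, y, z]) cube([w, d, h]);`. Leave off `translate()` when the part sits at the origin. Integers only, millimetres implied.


cube([69, 130, 1998]);
translate([1031, 0, 0]) cube([69, 130, 1998]);
translate([0, 0, 1998]) cube([1100, 130, 93]);


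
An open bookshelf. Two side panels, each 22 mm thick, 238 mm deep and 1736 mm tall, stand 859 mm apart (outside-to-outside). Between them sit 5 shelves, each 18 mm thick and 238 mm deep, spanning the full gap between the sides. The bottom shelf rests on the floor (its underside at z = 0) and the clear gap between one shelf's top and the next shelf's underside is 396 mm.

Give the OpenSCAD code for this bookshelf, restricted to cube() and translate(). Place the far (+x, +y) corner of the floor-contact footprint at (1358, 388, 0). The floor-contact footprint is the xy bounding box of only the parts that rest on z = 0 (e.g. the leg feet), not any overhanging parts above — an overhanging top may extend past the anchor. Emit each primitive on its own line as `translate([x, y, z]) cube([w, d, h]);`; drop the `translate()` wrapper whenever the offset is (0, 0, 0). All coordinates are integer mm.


translate([499, 150, 0]) cube([22, 238, 1736]);
translate([1336, 150, 0]) cube([22, 238, 1736]);
translate([521, 150, 0]) cube([815, 238, 18]);
translate([521, 150, 414]) cube([815, 238, 18]);
translate([521, 150, 828]) cube([815, 238, 18]);
translate([521, 150, 1242]) cube([815, 238, 18]);
translate([521, 150, 1656]) cube([815, 238, 18]);


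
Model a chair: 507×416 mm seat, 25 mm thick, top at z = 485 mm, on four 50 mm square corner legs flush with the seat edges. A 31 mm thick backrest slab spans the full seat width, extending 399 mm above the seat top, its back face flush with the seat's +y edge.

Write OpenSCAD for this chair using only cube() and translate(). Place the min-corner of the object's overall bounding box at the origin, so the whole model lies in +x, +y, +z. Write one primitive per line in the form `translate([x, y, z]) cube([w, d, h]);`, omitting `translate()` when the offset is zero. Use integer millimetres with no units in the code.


// leg_h = 485 - 25 = 460
translate([0, 0, 460]) cube([507, 416, 25]);
cube([50, 50, 460]);
translate([457, 0, 0]) cube([50, 50, 460]);
translate([0, 366, 0]) cube([50, 50, 460]);
translate([457, 366, 0]) cube([50, 50, 460]);
translate([0, 385, 485]) cube([507, 31, 399]);


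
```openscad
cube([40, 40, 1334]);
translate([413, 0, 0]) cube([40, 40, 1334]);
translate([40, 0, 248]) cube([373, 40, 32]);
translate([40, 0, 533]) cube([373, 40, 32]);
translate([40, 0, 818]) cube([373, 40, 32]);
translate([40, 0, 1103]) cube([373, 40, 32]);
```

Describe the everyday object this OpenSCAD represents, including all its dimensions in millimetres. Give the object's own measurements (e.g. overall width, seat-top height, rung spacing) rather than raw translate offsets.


A straight ladder. Two 40×40 mm vertical rails, 1334 mm tall, stand 453 mm apart (outside-to-outside) with their front faces coplanar on the −y side. 4 rungs, each 40 mm deep and 32 mm tall, span between the inner faces of the rails, front faces flush with the rails. The lowest rung's underside is at z = 248 mm and rungs are spaced 285 mm apart (underside to underside).


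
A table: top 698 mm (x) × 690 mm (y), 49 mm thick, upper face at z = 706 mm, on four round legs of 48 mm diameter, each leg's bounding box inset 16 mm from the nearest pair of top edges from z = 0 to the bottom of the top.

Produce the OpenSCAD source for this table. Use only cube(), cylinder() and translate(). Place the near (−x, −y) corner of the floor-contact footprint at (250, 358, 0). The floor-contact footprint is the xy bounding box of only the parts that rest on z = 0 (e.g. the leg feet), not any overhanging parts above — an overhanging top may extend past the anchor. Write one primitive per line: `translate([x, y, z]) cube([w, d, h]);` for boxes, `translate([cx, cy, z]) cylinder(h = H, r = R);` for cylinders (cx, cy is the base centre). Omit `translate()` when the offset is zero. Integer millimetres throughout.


// leg_h = 706 - 49 = 657
translate([234, 342, 657]) cube([698, 690, 49]);
translate([274, 382, 0]) cylinder(h = 657, r = 24);
translate([892, 382, 0]) cylinder(h = 657, r = 24);
translate([274, 992, 0]) cylinder(h = 657, r = 24);
translate([892, 992, 0]) cylinder(h = 657, r = 24);


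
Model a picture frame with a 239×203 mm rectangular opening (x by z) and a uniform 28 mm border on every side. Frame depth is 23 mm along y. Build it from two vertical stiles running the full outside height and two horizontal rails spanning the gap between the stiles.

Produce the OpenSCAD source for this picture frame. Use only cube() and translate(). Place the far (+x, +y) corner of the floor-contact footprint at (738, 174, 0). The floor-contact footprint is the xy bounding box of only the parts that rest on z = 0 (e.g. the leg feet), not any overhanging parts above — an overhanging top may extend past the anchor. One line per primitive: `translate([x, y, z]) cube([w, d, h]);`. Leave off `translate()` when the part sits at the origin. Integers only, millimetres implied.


translate([443, 151, 0]) cube([28, 23, 259]);
translate([710, 151, 0]) cube([28, 23, 259]);
translate([471, 151, 0]) cube([239, 23, 28]);
translate([471, 151, 231]) cube([239, 23, 28]);


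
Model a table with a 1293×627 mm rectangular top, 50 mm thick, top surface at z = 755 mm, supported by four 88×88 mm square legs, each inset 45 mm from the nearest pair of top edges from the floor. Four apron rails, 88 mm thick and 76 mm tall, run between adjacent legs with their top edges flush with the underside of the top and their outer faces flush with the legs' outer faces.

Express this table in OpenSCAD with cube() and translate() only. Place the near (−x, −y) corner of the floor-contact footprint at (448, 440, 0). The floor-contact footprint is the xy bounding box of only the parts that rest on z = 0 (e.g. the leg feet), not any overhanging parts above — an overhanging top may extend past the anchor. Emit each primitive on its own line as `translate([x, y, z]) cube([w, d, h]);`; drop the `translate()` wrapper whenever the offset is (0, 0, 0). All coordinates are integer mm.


translate([403, 395, 705]) cube([1293, 627, 50]);
translate([448, 440, 0]) cube([88, 88, 705]);
translate([1563, 440, 0]) cube([88, 88, 705]);
translate([448, 889, 0]) cube([88, 88, 705]);
translate([1563, 889, 0]) cube([88, 88, 705]);
translate([536, 440, 629]) cube([1027, 88, 76]);
translate([536, 889, 629]) cube([1027, 88, 76]);
translate([448, 528, 629]) cube([88, 361, 76]);
translate([1563, 528, 629]) cube([88, 361, 76]);
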